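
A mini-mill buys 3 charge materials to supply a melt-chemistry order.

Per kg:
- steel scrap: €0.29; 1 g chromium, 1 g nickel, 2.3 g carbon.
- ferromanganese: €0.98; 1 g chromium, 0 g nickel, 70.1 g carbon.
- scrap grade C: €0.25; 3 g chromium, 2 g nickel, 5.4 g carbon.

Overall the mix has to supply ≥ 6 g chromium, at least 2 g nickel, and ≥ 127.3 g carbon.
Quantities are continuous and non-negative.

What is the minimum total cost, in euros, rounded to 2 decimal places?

This is a linear program. Let x1 = kg of steel scrap, x2 = kg of ferromanganese, x3 = kg of scrap grade C.
min 0.29x1 + 0.98x2 + 0.25x3 subject to:
  1x1 + 1x2 + 3x3 ≥ 6   (chromium)
  1x1 + 2x3 ≥ 2   (nickel)
  2.3x1 + 70.1x2 + 5.4x3 ≥ 127.3   (carbon)
  x1, x2, x3 ≥ 0.
The minimum-cost mix takes nothing from steel scrap — only ferromanganese, scrap grade C. Binding constraints: chromium and carbon.
So ferromanganese = 1.706 kg, scrap grade C = 1.431 kg.
Objective = 0.98·1.706 + 0.25·1.431 = 2.0296.

€2.03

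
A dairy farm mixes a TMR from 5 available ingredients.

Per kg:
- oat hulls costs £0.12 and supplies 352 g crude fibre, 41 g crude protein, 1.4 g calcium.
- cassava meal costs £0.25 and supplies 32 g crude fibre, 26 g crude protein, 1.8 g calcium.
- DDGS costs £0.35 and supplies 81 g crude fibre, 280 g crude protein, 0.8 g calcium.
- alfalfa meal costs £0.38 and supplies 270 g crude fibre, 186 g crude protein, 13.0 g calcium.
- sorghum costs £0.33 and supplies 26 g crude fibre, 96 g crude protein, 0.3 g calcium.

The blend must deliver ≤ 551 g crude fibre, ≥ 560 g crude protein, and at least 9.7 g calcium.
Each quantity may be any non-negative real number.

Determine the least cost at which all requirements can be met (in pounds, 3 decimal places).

Let x1 = kg of oat hulls, x2 = kg of cassava meal, x3 = kg of DDGS, x4 = kg of alfalfa meal, x5 = kg of sorghum.
Minimize 0.12x1 + 0.25x2 + 0.35x3 + 0.38x4 + 0.33x5 s.t.:
  352x1 + 32x2 + 81x3 + 270x4 + 26x5 ≤ 551   (crude fibre)
  41x1 + 26x2 + 280x3 + 186x4 + 96x5 ≥ 560   (crude protein)
  1.4x1 + 1.8x2 + 0.8x3 + 13x4 + 0.3x5 ≥ 9.7   (calcium)
  x1, x2, x3, x4, x5 ≥ 0.
The minimum-cost mix takes nothing from oat hulls, cassava meal, sorghum — only DDGS, alfalfa meal. The crude protein and calcium requirements are met with equality.
Solving gives x3 = 1.568, x4 = 0.6496.
Hence cost = 0.35·1.568 + 0.38·0.6496 = £0.79565.

£0.796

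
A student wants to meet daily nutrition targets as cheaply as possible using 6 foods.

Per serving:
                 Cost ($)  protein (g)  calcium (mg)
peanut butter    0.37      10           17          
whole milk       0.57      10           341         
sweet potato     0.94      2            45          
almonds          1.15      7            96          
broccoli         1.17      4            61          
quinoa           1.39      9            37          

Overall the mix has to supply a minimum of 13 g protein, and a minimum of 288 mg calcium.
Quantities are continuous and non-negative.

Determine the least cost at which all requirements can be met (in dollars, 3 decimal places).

This is a linear program. Let x1 = servings of peanut butter, x2 = servings of whole milk, x3 = servings of sweet potato, x4 = servings of almonds, x5 = servings of broccoli, x6 = servings of quinoa.
Minimise 0.37x1 + 0.57x2 + 0.94x3 + 1.15x4 + 1.17x5 + 1.39x6 subject to:
  10x1 + 10x2 + 2x3 + 7x4 + 4x5 + 9x6 ≥ 13   (protein)
  17x1 + 341x2 + 45x3 + 96x4 + 61x5 + 37x6 ≥ 288   (calcium)
  x1, x2, x3, x4, x5, x6 ≥ 0.
The cheapest feasible vertex uses only peanut butter, whole milk; sweet potato, almonds, broccoli, quinoa are not used. The protein and calcium requirements are met with equality.
Solving gives x1 = 0.4793, x2 = 0.8207.
Total cost: 0.37·0.4793 + 0.57·0.8207 = 0.64514.

$0.645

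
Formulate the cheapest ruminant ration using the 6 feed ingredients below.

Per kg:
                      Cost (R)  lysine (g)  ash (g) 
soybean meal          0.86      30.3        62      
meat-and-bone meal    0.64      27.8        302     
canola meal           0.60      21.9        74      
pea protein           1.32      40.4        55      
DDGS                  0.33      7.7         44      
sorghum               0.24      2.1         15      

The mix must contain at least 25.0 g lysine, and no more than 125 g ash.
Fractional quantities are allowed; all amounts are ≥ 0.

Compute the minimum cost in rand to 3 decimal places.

R0.661

Let x1 = kg of soybean meal, x2 = kg of meat-and-bone meal, x3 = kg of canola meal, x4 = kg of pea protein, x5 = kg of DDGS, x6 = kg of sorghum.
Minimize 0.86x1 + 0.64x2 + 0.6x3 + 1.32x4 + 0.33x5 + 0.24x6 subject to:
  30.3x1 + 27.8x2 + 21.9x3 + 40.4x4 + 7.7x5 + 2.1x6 ≥ 25   (lysine)
  62x1 + 302x2 + 74x3 + 55x4 + 44x5 + 15x6 ≤ 125   (ash)
  x1, x2, x3, x4, x5, x6 ≥ 0.
At the optimum only meat-and-bone meal, canola meal are positive (soybean meal, pea protein, DDGS, sorghum = 0). There the lysine and ash constraints are tight.
Solving gives x2 = 0.1948, x3 = 0.8943.
Cost = 0.64·0.1948 + 0.6·0.8943 = 0.66125.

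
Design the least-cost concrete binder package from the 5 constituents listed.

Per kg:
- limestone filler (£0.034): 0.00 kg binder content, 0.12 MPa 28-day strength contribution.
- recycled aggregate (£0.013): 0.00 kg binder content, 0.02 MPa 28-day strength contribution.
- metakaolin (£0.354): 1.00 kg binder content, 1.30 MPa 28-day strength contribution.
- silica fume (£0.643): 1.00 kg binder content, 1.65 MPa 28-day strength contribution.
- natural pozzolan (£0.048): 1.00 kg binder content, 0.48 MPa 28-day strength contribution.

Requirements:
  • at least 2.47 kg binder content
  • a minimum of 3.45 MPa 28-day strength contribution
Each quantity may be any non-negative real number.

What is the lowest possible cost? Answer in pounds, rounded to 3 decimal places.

Let x1 = kg of limestone filler, x2 = kg of recycled aggregate, x3 = kg of metakaolin, x4 = kg of silica fume, x5 = kg of natural pozzolan.
min 0.034x1 + 0.013x2 + 0.354x3 + 0.643x4 + 0.048x5 with:
  1x3 + 1x4 + 1x5 ≥ 2.47   (binder content)
  0.12x1 + 0.02x2 + 1.3x3 + 1.65x4 + 0.48x5 ≥ 3.45   (28-day strength contribution)
  x1, x2, x3, x4, x5 ≥ 0.
The optimal basis is {natural pozzolan}; limestone filler, recycled aggregate, metakaolin, silica fume drop out. Binding constraint: 28-day strength contribution.
So natural pozzolan = 7.188 kg.
Hence cost = 0.048·7.188 = £0.34502.

£0.345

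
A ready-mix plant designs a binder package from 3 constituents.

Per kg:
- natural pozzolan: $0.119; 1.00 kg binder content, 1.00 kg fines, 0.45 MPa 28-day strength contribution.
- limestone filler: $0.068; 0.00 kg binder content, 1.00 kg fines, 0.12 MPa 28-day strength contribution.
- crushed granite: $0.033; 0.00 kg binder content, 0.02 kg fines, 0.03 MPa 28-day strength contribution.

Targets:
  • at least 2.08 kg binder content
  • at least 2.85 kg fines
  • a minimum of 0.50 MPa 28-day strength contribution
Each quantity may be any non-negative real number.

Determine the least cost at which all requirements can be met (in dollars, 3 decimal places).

$0.300

Let x1 = kg of natural pozzolan, x2 = kg of limestone filler, x3 = kg of crushed granite.
min 0.119x1 + 0.068x2 + 0.033x3 with:
  1x1 ≥ 2.08   (binder content)
  1x1 + 1x2 + 0.02x3 ≥ 2.85   (fines)
  0.45x1 + 0.12x2 + 0.03x3 ≥ 0.5   (28-day strength contribution)
  x1, x2, x3 ≥ 0.
At the optimum only natural pozzolan, limestone filler are positive (crushed granite = 0). The binder content and fines requirements are met with equality.
Solving gives x1 = 2.08, x2 = 0.77.
Total cost: 0.119·2.08 + 0.068·0.77 = 0.29988.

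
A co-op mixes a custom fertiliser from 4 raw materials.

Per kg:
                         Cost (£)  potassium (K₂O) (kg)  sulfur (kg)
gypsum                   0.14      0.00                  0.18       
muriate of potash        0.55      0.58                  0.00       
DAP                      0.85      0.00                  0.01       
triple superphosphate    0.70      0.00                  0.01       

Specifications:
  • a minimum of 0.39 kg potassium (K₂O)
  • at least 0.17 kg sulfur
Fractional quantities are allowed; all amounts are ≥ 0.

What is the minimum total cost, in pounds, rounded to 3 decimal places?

£0.502

Let x1 = kg of gypsum, x2 = kg of muriate of potash, x3 = kg of DAP, x4 = kg of triple superphosphate.
Minimise 0.14x1 + 0.55x2 + 0.85x3 + 0.7x4 subject to:
  0.58x2 ≥ 0.39   (potassium (K₂O))
  0.18x1 + 0.01x3 + 0.01x4 ≥ 0.17   (sulfur)
  x1, x2, x3, x4 ≥ 0.
At the optimum only gypsum, muriate of potash are positive (DAP, triple superphosphate = 0). The potassium (K₂O) and sulfur requirements are met with equality.
So gypsum = 0.9444 kg, muriate of potash = 0.6724 kg.
Objective = 0.14·0.9444 + 0.55·0.6724 = 0.50204.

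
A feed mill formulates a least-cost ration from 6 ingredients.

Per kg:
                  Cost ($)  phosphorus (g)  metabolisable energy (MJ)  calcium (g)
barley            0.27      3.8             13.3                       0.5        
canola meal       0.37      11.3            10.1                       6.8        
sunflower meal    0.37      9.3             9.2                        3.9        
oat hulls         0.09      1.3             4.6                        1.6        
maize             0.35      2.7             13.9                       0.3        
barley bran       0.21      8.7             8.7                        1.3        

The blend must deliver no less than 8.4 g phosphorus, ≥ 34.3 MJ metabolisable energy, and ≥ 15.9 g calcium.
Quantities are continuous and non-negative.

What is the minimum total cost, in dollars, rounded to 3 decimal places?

Treat it as an LP. Let x1 = kg of barley, x2 = kg of canola meal, x3 = kg of sunflower meal, x4 = kg of oat hulls, x5 = kg of maize, x6 = kg of barley bran.
min 0.27x1 + 0.37x2 + 0.37x3 + 0.09x4 + 0.35x5 + 0.21x6 s.t.:
  3.8x1 + 11.3x2 + 9.3x3 + 1.3x4 + 2.7x5 + 8.7x6 ≥ 8.4   (phosphorus)
  13.3x1 + 10.1x2 + 9.2x3 + 4.6x4 + 13.9x5 + 8.7x6 ≥ 34.3   (metabolisable energy)
  0.5x1 + 6.8x2 + 3.9x3 + 1.6x4 + 0.3x5 + 1.3x6 ≥ 15.9   (calcium)
  x1, x2, x3, x4, x5, x6 ≥ 0.
The cheapest feasible vertex uses only canola meal, oat hulls; barley, sunflower meal, maize, barley bran are not used. There the metabolisable energy and calcium constraints are tight.
Solving gives x2 = 1.208, x4 = 4.805.
Total cost: 0.37·1.208 + 0.09·4.805 = 0.87941.

$0.879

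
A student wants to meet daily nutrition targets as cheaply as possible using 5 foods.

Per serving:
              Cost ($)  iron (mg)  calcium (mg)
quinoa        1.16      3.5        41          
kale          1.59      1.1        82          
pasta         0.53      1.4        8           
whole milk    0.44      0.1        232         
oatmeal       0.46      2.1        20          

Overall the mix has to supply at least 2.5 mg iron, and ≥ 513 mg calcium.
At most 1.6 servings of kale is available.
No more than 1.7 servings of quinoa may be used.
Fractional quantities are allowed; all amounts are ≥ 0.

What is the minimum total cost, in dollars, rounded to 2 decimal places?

Treat it as an LP. Let x1 = servings of quinoa, x2 = servings of kale, x3 = servings of pasta, x4 = servings of whole milk, x5 = servings of oatmeal.
Minimize 1.16x1 + 1.59x2 + 0.53x3 + 0.44x4 + 0.46x5 with:
  3.5x1 + 1.1x2 + 1.4x3 + 0.1x4 + 2.1x5 ≥ 2.5   (iron)
  41x1 + 82x2 + 8x3 + 232x4 + 20x5 ≥ 513   (calcium)
  x2 ≤ 1.6
  x1 ≤ 1.7
  x1, x2, x3, x4, x5 ≥ 0.
At the optimum only whole milk, oatmeal are positive (quinoa, kale, pasta = 0). The iron and calcium requirements are met with equality.
Optimal quantities: whole milk = 2.117 servings, oatmeal = 1.09 servings.
Total cost: 0.44·2.117 + 0.46·1.09 = 1.4329.

$1.43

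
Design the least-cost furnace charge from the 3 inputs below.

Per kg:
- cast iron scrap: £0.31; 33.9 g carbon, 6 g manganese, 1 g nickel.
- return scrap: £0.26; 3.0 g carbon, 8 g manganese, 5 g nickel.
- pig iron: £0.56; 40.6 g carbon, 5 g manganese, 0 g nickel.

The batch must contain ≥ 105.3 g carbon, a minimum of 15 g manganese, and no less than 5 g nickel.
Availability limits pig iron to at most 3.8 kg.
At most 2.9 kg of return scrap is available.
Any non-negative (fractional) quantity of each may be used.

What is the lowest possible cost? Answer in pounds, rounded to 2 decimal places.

Treat it as an LP. Let x1 = kg of cast iron scrap, x2 = kg of return scrap, x3 = kg of pig iron.
Minimise 0.31x1 + 0.26x2 + 0.56x3 subject to:
  33.9x1 + 3x2 + 40.6x3 ≥ 105.3   (carbon)
  6x1 + 8x2 + 5x3 ≥ 15   (manganese)
  1x1 + 5x2 ≥ 5   (nickel)
  x3 ≤ 3.8
  x2 ≤ 2.9
  x1, x2, x3 ≥ 0.
The minimum-cost mix takes nothing from pig iron — only cast iron scrap, return scrap. The carbon and nickel requirements are met with equality.
Solving gives x1 = 3.072, x2 = 0.3856.
Total cost: 0.31·3.072 + 0.26·0.3856 = 1.0526.

£1.05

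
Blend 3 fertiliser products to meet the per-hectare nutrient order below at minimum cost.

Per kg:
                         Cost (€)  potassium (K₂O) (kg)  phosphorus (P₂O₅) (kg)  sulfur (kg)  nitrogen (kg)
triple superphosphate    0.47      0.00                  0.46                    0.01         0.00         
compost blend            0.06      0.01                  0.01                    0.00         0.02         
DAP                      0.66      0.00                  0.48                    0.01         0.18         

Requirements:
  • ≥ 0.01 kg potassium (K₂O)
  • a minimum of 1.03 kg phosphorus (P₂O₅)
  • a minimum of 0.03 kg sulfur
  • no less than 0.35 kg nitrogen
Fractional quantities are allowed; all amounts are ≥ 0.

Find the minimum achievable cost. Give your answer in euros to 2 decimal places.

€1.82

Let x1 = kg of triple superphosphate, x2 = kg of compost blend, x3 = kg of DAP.
min 0.47x1 + 0.06x2 + 0.66x3 subject to:
  0.01x2 ≥ 0.01   (potassium (K₂O))
  0.46x1 + 0.01x2 + 0.48x3 ≥ 1.03   (phosphorus (P₂O₅))
  0.01x1 + 0.01x3 ≥ 0.03   (sulfur)
  0.02x2 + 0.18x3 ≥ 0.35   (nitrogen)
  x1, x2, x3 ≥ 0.
All 3 inputs are positive at the optimum. Binding constraints: potassium (K₂O), sulfur, nitrogen.
So triple superphosphate = 1.167 kg, compost blend = 1 kg, DAP = 1.833 kg.
Objective = 0.47·1.167 + 0.06·1 + 0.66·1.833 = 1.8183.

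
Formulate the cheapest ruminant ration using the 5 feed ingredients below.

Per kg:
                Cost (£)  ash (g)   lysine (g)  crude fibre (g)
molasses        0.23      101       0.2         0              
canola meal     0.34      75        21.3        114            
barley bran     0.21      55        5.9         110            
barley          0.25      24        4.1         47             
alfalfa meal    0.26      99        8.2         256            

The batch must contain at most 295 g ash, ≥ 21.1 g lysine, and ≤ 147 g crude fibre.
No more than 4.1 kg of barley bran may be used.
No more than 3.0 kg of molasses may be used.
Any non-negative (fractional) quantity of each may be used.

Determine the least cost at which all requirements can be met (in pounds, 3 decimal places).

Let x1 = kg of molasses, x2 = kg of canola meal, x3 = kg of barley bran, x4 = kg of barley, x5 = kg of alfalfa meal.
min 0.23x1 + 0.34x2 + 0.21x3 + 0.25x4 + 0.26x5 with:
  101x1 + 75x2 + 55x3 + 24x4 + 99x5 ≤ 295   (ash)
  0.2x1 + 21.3x2 + 5.9x3 + 4.1x4 + 8.2x5 ≥ 21.1   (lysine)
  114x2 + 110x3 + 47x4 + 256x5 ≤ 147   (crude fibre)
  x3 ≤ 4.1
  x1 ≤ 3
  x1, x2, x3, x4, x5 ≥ 0.
The optimal basis is {canola meal}; molasses, barley bran, barley, alfalfa meal drop out. The lysine requirement is met with equality.
Optimal quantities: canola meal = 0.9906 kg.
Total cost: 0.34·0.9906 = 0.33680.

£0.337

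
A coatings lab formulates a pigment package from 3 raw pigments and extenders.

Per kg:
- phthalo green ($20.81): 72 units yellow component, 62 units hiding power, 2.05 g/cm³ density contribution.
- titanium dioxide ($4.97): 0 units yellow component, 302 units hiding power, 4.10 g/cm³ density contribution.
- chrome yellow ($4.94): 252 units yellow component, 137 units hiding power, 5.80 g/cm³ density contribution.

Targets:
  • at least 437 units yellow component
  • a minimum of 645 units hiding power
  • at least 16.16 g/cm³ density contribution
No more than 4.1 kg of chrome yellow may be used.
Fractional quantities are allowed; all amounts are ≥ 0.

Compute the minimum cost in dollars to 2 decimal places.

$15.66

Set it up as a linear program. Let x1 = kg of phthalo green, x2 = kg of titanium dioxide, x3 = kg of chrome yellow.
Minimize 20.81x1 + 4.97x2 + 4.94x3 with:
  72x1 + 252x3 ≥ 437   (yellow component)
  62x1 + 302x2 + 137x3 ≥ 645   (hiding power)
  2.05x1 + 4.1x2 + 5.8x3 ≥ 16.16   (density contribution)
  x3 ≤ 4.1
  x1, x2, x3 ≥ 0.
At the optimum only titanium dioxide, chrome yellow are positive (phthalo green = 0). The hiding power and density contribution requirements are met with equality.
That vertex is x2 = 1.283, x3 = 1.879.
Cost = 4.97·1.283 + 4.94·1.879 = 15.6588.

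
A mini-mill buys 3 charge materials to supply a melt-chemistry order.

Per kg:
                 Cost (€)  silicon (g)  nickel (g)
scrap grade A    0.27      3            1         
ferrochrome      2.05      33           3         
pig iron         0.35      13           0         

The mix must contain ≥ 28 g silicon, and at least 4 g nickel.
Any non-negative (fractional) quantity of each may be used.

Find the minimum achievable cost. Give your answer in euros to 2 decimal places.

€1.51

This is a linear program. Let x1 = kg of scrap grade A, x2 = kg of ferrochrome, x3 = kg of pig iron.
min 0.27x1 + 2.05x2 + 0.35x3 with:
  3x1 + 33x2 + 13x3 ≥ 28   (silicon)
  1x1 + 3x2 ≥ 4   (nickel)
  x1, x2, x3 ≥ 0.
At the optimum only scrap grade A, pig iron are positive (ferrochrome = 0). There the silicon and nickel constraints are tight.
Solving gives x1 = 4, x3 = 1.231.
Hence cost = 0.27·4 + 0.35·1.231 = €1.5109.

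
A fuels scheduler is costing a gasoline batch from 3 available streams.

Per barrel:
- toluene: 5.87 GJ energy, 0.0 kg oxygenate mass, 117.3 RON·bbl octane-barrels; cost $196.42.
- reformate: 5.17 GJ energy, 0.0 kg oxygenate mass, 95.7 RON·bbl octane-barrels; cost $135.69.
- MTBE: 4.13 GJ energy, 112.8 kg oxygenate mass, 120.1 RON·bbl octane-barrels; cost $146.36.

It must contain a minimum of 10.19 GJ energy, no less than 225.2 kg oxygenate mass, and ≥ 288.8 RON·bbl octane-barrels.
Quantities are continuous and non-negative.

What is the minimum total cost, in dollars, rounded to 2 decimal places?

Let x1 = barrels of toluene, x2 = barrels of reformate, x3 = barrels of MTBE.
Minimise 196.42x1 + 135.69x2 + 146.36x3 with:
  5.87x1 + 5.17x2 + 4.13x3 ≥ 10.19   (energy)
  112.8x3 ≥ 225.2   (oxygenate mass)
  117.3x1 + 95.7x2 + 120.1x3 ≥ 288.8   (octane-barrels)
  x1, x2, x3 ≥ 0.
The minimum-cost mix takes nothing from toluene — only reformate, MTBE. The energy and octane-barrels requirements are met with equality.
Solving gives x2 = 0.1377, x3 = 2.2949.
Total cost: 135.69·0.1377 + 146.36·2.2949 = 354.5661.

$354.57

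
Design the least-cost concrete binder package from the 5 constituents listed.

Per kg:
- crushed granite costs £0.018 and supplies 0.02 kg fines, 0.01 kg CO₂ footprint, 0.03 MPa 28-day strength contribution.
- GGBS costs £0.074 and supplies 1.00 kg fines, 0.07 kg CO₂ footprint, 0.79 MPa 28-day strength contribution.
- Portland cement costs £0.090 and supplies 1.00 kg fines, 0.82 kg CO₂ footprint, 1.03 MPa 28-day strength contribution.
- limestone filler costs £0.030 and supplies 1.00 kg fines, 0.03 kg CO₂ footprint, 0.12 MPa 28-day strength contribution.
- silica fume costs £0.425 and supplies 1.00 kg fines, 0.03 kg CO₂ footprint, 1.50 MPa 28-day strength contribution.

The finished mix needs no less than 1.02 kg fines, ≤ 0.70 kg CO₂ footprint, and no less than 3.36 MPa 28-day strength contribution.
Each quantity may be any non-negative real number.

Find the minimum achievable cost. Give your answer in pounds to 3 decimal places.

This is a linear program. Let x1 = kg of crushed granite, x2 = kg of GGBS, x3 = kg of Portland cement, x4 = kg of limestone filler, x5 = kg of silica fume.
Minimise 0.018x1 + 0.074x2 + 0.09x3 + 0.03x4 + 0.425x5 s.t.:
  0.02x1 + 1x2 + 1x3 + 1x4 + 1x5 ≥ 1.02   (fines)
  0.01x1 + 0.07x2 + 0.82x3 + 0.03x4 + 0.03x5 ≤ 0.7   (CO₂ footprint)
  0.03x1 + 0.79x2 + 1.03x3 + 0.12x4 + 1.5x5 ≥ 3.36   (28-day strength contribution)
  x1, x2, x3, x4, x5 ≥ 0.
At the optimum only GGBS, Portland cement are positive (crushed granite, limestone filler, silica fume = 0). The CO₂ footprint and 28-day strength contribution requirements are met with equality.
That vertex is x2 = 3.533, x3 = 0.552.
Objective = 0.074·3.533 + 0.09·0.552 = 0.31112.

£0.311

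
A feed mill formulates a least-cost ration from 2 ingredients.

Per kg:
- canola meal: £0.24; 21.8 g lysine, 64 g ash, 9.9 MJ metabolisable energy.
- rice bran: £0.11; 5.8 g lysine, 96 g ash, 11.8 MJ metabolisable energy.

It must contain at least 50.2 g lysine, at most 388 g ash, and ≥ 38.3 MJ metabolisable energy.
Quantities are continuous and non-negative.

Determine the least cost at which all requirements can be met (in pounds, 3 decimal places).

£0.631

This is a linear program. Let x1 = kg of canola meal, x2 = kg of rice bran.
min 0.24x1 + 0.11x2 s.t.:
  21.8x1 + 5.8x2 ≥ 50.2   (lysine)
  64x1 + 96x2 ≤ 388   (ash)
  9.9x1 + 11.8x2 ≥ 38.3   (metabolisable energy)
  x1, x2 ≥ 0.
Both inputs are positive at the optimum. There the lysine and metabolisable energy constraints are tight.
That vertex is x1 = 1.853, x2 = 1.691.
Hence cost = 0.24·1.853 + 0.11·1.691 = £0.63073.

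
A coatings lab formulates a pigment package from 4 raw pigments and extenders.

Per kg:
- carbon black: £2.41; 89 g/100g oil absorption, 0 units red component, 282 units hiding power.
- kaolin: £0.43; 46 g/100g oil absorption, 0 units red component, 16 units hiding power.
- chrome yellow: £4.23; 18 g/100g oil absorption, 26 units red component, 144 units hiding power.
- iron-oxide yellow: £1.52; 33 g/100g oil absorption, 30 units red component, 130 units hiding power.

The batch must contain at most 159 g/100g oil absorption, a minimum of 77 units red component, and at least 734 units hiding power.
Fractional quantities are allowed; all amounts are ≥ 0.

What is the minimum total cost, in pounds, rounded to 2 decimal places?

This is a linear program. Let x1 = kg of carbon black, x2 = kg of kaolin, x3 = kg of chrome yellow, x4 = kg of iron-oxide yellow.
min 2.41x1 + 0.43x2 + 4.23x3 + 1.52x4 subject to:
  89x1 + 46x2 + 18x3 + 33x4 ≤ 159   (oil absorption)
  26x3 + 30x4 ≥ 77   (red component)
  282x1 + 16x2 + 144x3 + 130x4 ≥ 734   (hiding power)
  x1, x2, x3, x4 ≥ 0.
The cheapest feasible vertex uses only chrome yellow, iron-oxide yellow; carbon black, kaolin are not used. Binding constraints: oil absorption and hiding power.
That vertex is x3 = 1.473, x4 = 4.015.
Objective = 4.23·1.473 + 1.52·4.015 = 12.3336.

£12.33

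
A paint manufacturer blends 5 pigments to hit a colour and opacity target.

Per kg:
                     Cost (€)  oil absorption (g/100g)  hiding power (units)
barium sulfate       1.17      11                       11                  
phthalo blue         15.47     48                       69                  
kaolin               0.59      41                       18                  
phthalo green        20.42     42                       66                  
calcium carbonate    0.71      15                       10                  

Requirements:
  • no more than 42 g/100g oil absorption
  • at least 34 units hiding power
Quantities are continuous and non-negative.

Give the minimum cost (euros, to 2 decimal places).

Treat it as an LP. Let x1 = kg of barium sulfate, x2 = kg of phthalo blue, x3 = kg of kaolin, x4 = kg of phthalo green, x5 = kg of calcium carbonate.
min 1.17x1 + 15.47x2 + 0.59x3 + 20.42x4 + 0.71x5 subject to:
  11x1 + 48x2 + 41x3 + 42x4 + 15x5 ≤ 42   (oil absorption)
  11x1 + 69x2 + 18x3 + 66x4 + 10x5 ≥ 34   (hiding power)
  x1, x2, x3, x4, x5 ≥ 0.
At the optimum only barium sulfate, calcium carbonate are positive (phthalo blue, kaolin, phthalo green = 0). Binding constraints: oil absorption and hiding power.
Solving gives x1 = 1.636, x5 = 1.6.
Objective = 1.17·1.636 + 0.71·1.6 = 3.0501.

€3.05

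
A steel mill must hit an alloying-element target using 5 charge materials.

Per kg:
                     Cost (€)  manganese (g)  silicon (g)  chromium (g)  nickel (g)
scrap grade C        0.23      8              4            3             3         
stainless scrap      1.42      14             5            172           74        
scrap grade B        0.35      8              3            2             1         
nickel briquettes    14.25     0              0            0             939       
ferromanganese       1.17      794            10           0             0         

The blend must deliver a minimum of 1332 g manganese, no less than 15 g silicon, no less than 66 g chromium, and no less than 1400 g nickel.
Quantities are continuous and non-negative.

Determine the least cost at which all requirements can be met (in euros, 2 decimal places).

Treat it as an LP. Let x1 = kg of scrap grade C, x2 = kg of stainless scrap, x3 = kg of scrap grade B, x4 = kg of nickel briquettes, x5 = kg of ferromanganese.
Minimize 0.23x1 + 1.42x2 + 0.35x3 + 14.25x4 + 1.17x5 with:
  8x1 + 14x2 + 8x3 + 794x5 ≥ 1332   (manganese)
  4x1 + 5x2 + 3x3 + 10x5 ≥ 15   (silicon)
  3x1 + 172x2 + 2x3 ≥ 66   (chromium)
  3x1 + 74x2 + 1x3 + 939x4 ≥ 1400   (nickel)
  x1, x2, x3, x4, x5 ≥ 0.
The optimal basis is {stainless scrap, nickel briquettes, ferromanganese}; scrap grade C, scrap grade B drop out. The manganese, chromium, nickel requirements are met with equality.
That vertex is x2 = 0.38372, x4 = 1.4607, x5 = 1.6708.
Total cost: 1.42·0.38372 + 14.25·1.4607 + 1.17·1.6708 = 23.3147.

€23.31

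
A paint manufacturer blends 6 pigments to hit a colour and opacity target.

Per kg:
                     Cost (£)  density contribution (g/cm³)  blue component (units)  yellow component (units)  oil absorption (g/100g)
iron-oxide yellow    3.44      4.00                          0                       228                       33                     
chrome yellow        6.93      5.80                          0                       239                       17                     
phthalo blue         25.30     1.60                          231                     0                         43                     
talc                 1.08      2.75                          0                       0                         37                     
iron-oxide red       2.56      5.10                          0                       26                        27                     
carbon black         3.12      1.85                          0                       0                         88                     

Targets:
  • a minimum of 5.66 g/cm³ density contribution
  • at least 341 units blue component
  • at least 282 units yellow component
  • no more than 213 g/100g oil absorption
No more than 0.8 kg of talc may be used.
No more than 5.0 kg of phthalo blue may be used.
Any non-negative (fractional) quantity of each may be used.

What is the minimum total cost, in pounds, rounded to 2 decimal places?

£41.60

Treat it as an LP. Let x1 = kg of iron-oxide yellow, x2 = kg of chrome yellow, x3 = kg of phthalo blue, x4 = kg of talc, x5 = kg of iron-oxide red, x6 = kg of carbon black.
Minimize 3.44x1 + 6.93x2 + 25.3x3 + 1.08x4 + 2.56x5 + 3.12x6 with:
  4x1 + 5.8x2 + 1.6x3 + 2.75x4 + 5.1x5 + 1.85x6 ≥ 5.66   (density contribution)
  231x3 ≥ 341   (blue component)
  228x1 + 239x2 + 26x5 ≥ 282   (yellow component)
  33x1 + 17x2 + 43x3 + 37x4 + 27x5 + 88x6 ≤ 213   (oil absorption)
  x4 ≤ 0.8
  x3 ≤ 5
  x1, x2, x3, x4, x5, x6 ≥ 0.
At the optimum only iron-oxide yellow, phthalo blue are positive (chrome yellow, talc, iron-oxide red, carbon black = 0). The blue component and yellow component requirements are met with equality.
That vertex is x1 = 1.237, x3 = 1.476.
Total cost: 3.44·1.237 + 25.3·1.476 = 41.5981.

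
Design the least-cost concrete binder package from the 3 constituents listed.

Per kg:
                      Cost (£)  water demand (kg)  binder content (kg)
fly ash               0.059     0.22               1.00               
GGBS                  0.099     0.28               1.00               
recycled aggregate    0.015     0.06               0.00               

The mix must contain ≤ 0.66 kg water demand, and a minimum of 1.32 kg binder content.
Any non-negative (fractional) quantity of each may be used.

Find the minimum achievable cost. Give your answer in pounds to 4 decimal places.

£0.0779

Let x1 = kg of fly ash, x2 = kg of GGBS, x3 = kg of recycled aggregate.
Minimise 0.059x1 + 0.099x2 + 0.015x3 subject to:
  0.22x1 + 0.28x2 + 0.06x3 ≤ 0.66   (water demand)
  1x1 + 1x2 ≥ 1.32   (binder content)
  x1, x2, x3 ≥ 0.
The optimal basis is {fly ash}; GGBS, recycled aggregate drop out. The binder content requirement is met with equality.
Solving gives x1 = 1.32.
Hence cost = 0.059·1.32 = £0.077880.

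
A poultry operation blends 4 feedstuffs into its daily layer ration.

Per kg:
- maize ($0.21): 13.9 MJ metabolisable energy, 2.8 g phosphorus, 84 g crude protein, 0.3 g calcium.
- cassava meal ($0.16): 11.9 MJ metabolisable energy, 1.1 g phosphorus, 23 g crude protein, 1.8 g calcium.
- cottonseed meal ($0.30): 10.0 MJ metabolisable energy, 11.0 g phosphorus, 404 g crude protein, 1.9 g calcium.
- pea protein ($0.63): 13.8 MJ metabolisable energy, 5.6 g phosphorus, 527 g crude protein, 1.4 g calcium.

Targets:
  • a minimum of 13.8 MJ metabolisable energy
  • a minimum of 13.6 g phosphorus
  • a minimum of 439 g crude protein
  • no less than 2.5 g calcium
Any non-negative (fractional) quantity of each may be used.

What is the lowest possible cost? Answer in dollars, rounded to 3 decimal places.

$0.388

This is a linear program. Let x1 = kg of maize, x2 = kg of cassava meal, x3 = kg of cottonseed meal, x4 = kg of pea protein.
Minimise 0.21x1 + 0.16x2 + 0.3x3 + 0.63x4 with:
  13.9x1 + 11.9x2 + 10x3 + 13.8x4 ≥ 13.8   (metabolisable energy)
  2.8x1 + 1.1x2 + 11x3 + 5.6x4 ≥ 13.6   (phosphorus)
  84x1 + 23x2 + 404x3 + 527x4 ≥ 439   (crude protein)
  0.3x1 + 1.8x2 + 1.9x3 + 1.4x4 ≥ 2.5   (calcium)
  x1, x2, x3, x4 ≥ 0.
At the optimum only maize, cassava meal, cottonseed meal are positive (pea protein = 0). The metabolisable energy, phosphorus, calcium requirements are met with equality.
That vertex is x1 = 0.03292, x2 = 0.09749, x3 = 1.218.
Total cost: 0.21·0.03292 + 0.16·0.09749 + 0.3·1.218 = 0.38791.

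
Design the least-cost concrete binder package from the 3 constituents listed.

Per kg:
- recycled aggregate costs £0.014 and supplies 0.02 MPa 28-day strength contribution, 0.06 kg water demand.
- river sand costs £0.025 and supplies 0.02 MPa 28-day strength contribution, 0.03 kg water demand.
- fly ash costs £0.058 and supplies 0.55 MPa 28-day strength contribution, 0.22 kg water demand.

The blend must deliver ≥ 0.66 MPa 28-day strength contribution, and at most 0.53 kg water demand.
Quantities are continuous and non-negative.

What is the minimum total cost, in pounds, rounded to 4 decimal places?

Set it up as a linear program. Let x1 = kg of recycled aggregate, x2 = kg of river sand, x3 = kg of fly ash.
min 0.014x1 + 0.025x2 + 0.058x3 s.t.:
  0.02x1 + 0.02x2 + 0.55x3 ≥ 0.66   (28-day strength contribution)
  0.06x1 + 0.03x2 + 0.22x3 ≤ 0.53   (water demand)
  x1, x2, x3 ≥ 0.
The cheapest feasible vertex uses only fly ash; recycled aggregate, river sand are not used. There the 28-day strength contribution constraint is tight.
So fly ash = 1.2 kg.
Objective = 0.058·1.2 = 0.069600.

£0.0696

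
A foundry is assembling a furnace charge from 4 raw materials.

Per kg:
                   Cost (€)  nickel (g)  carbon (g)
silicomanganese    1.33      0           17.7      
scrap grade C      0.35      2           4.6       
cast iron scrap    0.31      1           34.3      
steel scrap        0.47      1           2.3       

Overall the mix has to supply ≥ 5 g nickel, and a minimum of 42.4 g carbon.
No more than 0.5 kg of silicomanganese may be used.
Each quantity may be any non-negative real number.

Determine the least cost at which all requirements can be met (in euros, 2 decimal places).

Let x1 = kg of silicomanganese, x2 = kg of scrap grade C, x3 = kg of cast iron scrap, x4 = kg of steel scrap.
Minimise 1.33x1 + 0.35x2 + 0.31x3 + 0.47x4 subject to:
  2x2 + 1x3 + 1x4 ≥ 5   (nickel)
  17.7x1 + 4.6x2 + 34.3x3 + 2.3x4 ≥ 42.4   (carbon)
  x1 ≤ 0.5
  x1, x2, x3, x4 ≥ 0.
The cheapest feasible vertex uses only scrap grade C, cast iron scrap; silicomanganese, steel scrap are not used. Binding constraints: nickel and carbon.
That vertex is x2 = 2.017, x3 = 0.9656.
Hence cost = 0.35·2.017 + 0.31·0.9656 = €1.0053.

€1.01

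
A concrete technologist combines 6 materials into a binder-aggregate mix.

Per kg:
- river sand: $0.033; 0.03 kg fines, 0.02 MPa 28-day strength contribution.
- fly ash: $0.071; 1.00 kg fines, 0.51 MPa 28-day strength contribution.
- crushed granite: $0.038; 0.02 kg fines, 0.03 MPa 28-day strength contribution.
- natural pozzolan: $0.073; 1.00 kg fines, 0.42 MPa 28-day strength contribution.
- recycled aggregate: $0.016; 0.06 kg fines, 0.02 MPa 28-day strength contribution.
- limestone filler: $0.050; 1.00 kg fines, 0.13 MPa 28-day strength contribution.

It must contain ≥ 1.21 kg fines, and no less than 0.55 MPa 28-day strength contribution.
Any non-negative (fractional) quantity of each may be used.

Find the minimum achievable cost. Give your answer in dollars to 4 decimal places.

Let x1 = kg of river sand, x2 = kg of fly ash, x3 = kg of crushed granite, x4 = kg of natural pozzolan, x5 = kg of recycled aggregate, x6 = kg of limestone filler.
min 0.033x1 + 0.071x2 + 0.038x3 + 0.073x4 + 0.016x5 + 0.05x6 s.t.:
  0.03x1 + 1x2 + 0.02x3 + 1x4 + 0.06x5 + 1x6 ≥ 1.21   (fines)
  0.02x1 + 0.51x2 + 0.03x3 + 0.42x4 + 0.02x5 + 0.13x6 ≥ 0.55   (28-day strength contribution)
  x1, x2, x3, x4, x5, x6 ≥ 0.
The cheapest feasible vertex uses only fly ash, limestone filler; river sand, crushed granite, natural pozzolan, recycled aggregate are not used. The fines and 28-day strength contribution requirements are met with equality.
Solving gives x2 = 1.033, x6 = 0.1766.
Objective = 0.071·1.033 + 0.05·0.1766 = 0.082173.

$0.0822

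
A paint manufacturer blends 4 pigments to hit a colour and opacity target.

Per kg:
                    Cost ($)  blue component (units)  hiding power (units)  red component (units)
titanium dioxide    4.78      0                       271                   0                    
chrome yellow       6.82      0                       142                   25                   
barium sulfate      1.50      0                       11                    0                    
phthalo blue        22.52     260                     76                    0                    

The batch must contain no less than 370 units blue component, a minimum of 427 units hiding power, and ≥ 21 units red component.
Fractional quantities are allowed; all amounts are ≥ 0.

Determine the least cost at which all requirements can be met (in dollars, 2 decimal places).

$41.30

Let x1 = kg of titanium dioxide, x2 = kg of chrome yellow, x3 = kg of barium sulfate, x4 = kg of phthalo blue.
Minimise 4.78x1 + 6.82x2 + 1.5x3 + 22.52x4 s.t.:
  260x4 ≥ 370   (blue component)
  271x1 + 142x2 + 11x3 + 76x4 ≥ 427   (hiding power)
  25x2 ≥ 21   (red component)
  x1, x2, x3, x4 ≥ 0.
The minimum-cost mix takes nothing from barium sulfate — only titanium dioxide, chrome yellow, phthalo blue. There the blue component, hiding power, red component constraints are tight.
So titanium dioxide = 0.73641 kg, chrome yellow = 0.84 kg, phthalo blue = 1.4231 kg.
Objective = 4.78·0.73641 + 6.82·0.84 + 22.52·1.4231 = 41.2971.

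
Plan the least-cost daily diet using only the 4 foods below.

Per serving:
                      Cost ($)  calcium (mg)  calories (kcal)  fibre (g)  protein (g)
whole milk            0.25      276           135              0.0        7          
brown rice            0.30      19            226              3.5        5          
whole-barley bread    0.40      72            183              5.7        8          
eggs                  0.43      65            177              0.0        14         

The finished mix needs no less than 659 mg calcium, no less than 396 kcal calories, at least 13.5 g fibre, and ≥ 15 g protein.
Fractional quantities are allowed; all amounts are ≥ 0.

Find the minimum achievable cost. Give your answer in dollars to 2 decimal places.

Let x1 = servings of whole milk, x2 = servings of brown rice, x3 = servings of whole-barley bread, x4 = servings of eggs.
min 0.25x1 + 0.3x2 + 0.4x3 + 0.43x4 with:
  276x1 + 19x2 + 72x3 + 65x4 ≥ 659   (calcium)
  135x1 + 226x2 + 183x3 + 177x4 ≥ 396   (calories)
  3.5x2 + 5.7x3 ≥ 13.5   (fibre)
  7x1 + 5x2 + 8x3 + 14x4 ≥ 15   (protein)
  x1, x2, x3, x4 ≥ 0.
At the optimum only whole milk, whole-barley bread are positive (brown rice, eggs = 0). Binding constraints: calcium and fibre.
So whole milk = 1.77 servings, whole-barley bread = 2.368 servings.
Total cost: 0.25·1.77 + 0.4·2.368 = 1.3897.

$1.39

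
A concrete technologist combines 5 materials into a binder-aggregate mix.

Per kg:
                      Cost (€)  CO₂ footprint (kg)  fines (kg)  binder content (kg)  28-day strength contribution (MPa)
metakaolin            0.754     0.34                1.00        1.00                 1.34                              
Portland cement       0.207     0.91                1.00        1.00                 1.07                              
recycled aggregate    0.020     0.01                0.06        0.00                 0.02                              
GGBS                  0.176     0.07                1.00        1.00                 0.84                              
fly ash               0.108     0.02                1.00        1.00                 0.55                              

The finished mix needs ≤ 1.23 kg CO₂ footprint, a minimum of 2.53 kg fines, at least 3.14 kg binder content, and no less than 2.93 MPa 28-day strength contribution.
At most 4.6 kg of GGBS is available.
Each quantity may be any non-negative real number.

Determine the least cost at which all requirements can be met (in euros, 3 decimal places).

Let x1 = kg of metakaolin, x2 = kg of Portland cement, x3 = kg of recycled aggregate, x4 = kg of GGBS, x5 = kg of fly ash.
min 0.754x1 + 0.207x2 + 0.02x3 + 0.176x4 + 0.108x5 with:
  0.34x1 + 0.91x2 + 0.01x3 + 0.07x4 + 0.02x5 ≤ 1.23   (CO₂ footprint)
  1x1 + 1x2 + 0.06x3 + 1x4 + 1x5 ≥ 2.53   (fines)
  1x1 + 1x2 + 1x4 + 1x5 ≥ 3.14   (binder content)
  1.34x1 + 1.07x2 + 0.02x3 + 0.84x4 + 0.55x5 ≥ 2.93   (28-day strength contribution)
  x4 ≤ 4.6
  x1, x2, x3, x4, x5 ≥ 0.
At the optimum only Portland cement, fly ash are positive (metakaolin, recycled aggregate, GGBS = 0). There the CO₂ footprint and 28-day strength contribution constraints are tight.
That vertex is x2 = 1.29, x5 = 2.818.
Total cost: 0.207·1.29 + 0.108·2.818 = 0.57137.

€0.571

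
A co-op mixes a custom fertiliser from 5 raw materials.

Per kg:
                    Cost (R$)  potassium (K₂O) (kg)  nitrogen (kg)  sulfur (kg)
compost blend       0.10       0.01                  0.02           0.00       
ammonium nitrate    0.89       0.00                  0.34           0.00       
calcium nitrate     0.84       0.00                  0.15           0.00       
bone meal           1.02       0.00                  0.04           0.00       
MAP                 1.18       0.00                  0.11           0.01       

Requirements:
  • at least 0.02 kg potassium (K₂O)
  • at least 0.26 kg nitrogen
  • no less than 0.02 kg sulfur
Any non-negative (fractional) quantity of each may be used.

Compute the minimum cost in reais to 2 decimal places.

This is a linear program. Let x1 = kg of compost blend, x2 = kg of ammonium nitrate, x3 = kg of calcium nitrate, x4 = kg of bone meal, x5 = kg of MAP.
Minimise 0.1x1 + 0.89x2 + 0.84x3 + 1.02x4 + 1.18x5 subject to:
  0.01x1 ≥ 0.02   (potassium (K₂O))
  0.02x1 + 0.34x2 + 0.15x3 + 0.04x4 + 0.11x5 ≥ 0.26   (nitrogen)
  0.01x5 ≥ 0.02   (sulfur)
  x1, x2, x3, x4, x5 ≥ 0.
The optimal basis is {compost blend, MAP}; ammonium nitrate, calcium nitrate, bone meal drop out. There the potassium (K₂O), nitrogen, sulfur constraints are tight.
That vertex is x1 = 2, x5 = 2.
Cost = 0.1·2 + 1.18·2 = 2.5600.

R$2.56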